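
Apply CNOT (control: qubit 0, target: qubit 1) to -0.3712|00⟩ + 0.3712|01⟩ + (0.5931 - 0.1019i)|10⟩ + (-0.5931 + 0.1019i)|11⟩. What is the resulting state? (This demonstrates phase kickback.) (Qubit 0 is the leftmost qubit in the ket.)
-0.3712|00⟩ + 0.3712|01⟩ + (-0.5931 + 0.1019i)|10⟩ + (0.5931 - 0.1019i)|11⟩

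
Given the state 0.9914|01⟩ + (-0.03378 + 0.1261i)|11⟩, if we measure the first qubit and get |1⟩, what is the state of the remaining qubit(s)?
(-0.2588 + 0.9659i)|1⟩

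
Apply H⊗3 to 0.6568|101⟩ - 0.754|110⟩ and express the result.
-0.03437|000⟩ - 0.4988|001⟩ + 0.4988|010⟩ + 0.03437|011⟩ + 0.03437|100⟩ + 0.4988|101⟩ - 0.4988|110⟩ - 0.03437|111⟩

H⊗3 gives amp(|y⟩) = (1/2√2) Σ_x (−1)^(x·y) amp(|x⟩), where x·y is the number of positions in which both x and y have a 1.
|000⟩: (0.6568 - 0.754)/(2√2) = -0.03437
|001⟩: (-0.6568 - 0.754)/(2√2) = -0.4988
|010⟩: (0.6568 + 0.754)/(2√2) = 0.4988
|011⟩: (-0.6568 + 0.754)/(2√2) = 0.03437
|100⟩: (-0.6568 + 0.754)/(2√2) = 0.03437
|101⟩: (0.6568 + 0.754)/(2√2) = 0.4988
|110⟩: (-0.6568 - 0.754)/(2√2) = -0.4988
|111⟩: (0.6568 - 0.754)/(2√2) = -0.03437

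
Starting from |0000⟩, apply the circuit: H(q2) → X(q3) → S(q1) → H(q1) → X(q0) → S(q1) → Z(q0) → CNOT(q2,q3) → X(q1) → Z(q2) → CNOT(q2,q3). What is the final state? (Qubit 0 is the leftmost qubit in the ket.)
-(1/2)i|1001⟩ + (1/2)i|1011⟩ - 1/2|1101⟩ + 1/2|1111⟩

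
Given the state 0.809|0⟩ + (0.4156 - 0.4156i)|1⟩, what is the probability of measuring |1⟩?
0.3454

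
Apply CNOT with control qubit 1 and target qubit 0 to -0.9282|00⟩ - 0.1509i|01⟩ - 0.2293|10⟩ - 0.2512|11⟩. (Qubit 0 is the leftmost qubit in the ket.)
-0.9282|00⟩ - 0.2512|01⟩ - 0.2293|10⟩ - 0.1509i|11⟩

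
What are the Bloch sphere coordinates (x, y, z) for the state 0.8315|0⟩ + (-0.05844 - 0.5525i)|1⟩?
(-0.09719, -0.9188, 0.3827)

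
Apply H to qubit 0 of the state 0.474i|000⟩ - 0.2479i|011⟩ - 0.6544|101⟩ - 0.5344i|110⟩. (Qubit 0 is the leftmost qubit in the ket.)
0.3352i|000⟩ - 0.4627|001⟩ - 0.3779i|010⟩ - 0.1753i|011⟩ + 0.3352i|100⟩ + 0.4627|101⟩ + 0.3779i|110⟩ - 0.1753i|111⟩

H on qubit 0 mixes each pair of kets that differ only in qubit 0: amplitudes (a, b) of (|…0…⟩, |…1…⟩) become ((a + b)/√2, (a − b)/√2). Kets absent from the input have amplitude 0.
(|000⟩, |100⟩): (a, b) = (0.474i, 0) → (0.3352i, 0.3352i)
(|001⟩, |101⟩): (a, b) = (0, -0.6544) → (-0.4627, 0.4627)
(|010⟩, |110⟩): (a, b) = (0, -0.5344i) → (-0.3779i, 0.3779i)
(|011⟩, |111⟩): (a, b) = (-0.2479i, 0) → (-0.1753i, -0.1753i)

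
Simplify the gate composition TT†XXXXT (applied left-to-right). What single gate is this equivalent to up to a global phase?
T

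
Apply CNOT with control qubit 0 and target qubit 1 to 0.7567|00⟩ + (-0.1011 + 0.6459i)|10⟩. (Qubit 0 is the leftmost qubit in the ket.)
0.7567|00⟩ + (-0.1011 + 0.6459i)|11⟩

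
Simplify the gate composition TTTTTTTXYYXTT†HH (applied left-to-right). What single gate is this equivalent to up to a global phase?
T†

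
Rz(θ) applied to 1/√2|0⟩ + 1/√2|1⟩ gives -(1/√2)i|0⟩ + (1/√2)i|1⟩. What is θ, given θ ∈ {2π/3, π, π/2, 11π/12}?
π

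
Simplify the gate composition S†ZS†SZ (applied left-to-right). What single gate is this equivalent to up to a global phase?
S†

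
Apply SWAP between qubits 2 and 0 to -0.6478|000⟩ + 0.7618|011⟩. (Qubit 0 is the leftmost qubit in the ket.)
-0.6478|000⟩ + 0.7618|110⟩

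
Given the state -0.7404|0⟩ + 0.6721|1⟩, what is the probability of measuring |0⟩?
0.5482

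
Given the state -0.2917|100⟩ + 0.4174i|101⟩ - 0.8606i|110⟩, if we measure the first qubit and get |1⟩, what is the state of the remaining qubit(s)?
-0.2917|00⟩ + 0.4174i|01⟩ - 0.8606i|10⟩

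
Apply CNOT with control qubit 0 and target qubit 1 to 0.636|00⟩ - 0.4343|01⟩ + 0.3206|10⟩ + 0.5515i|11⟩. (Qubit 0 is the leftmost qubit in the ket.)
0.636|00⟩ - 0.4343|01⟩ + 0.5515i|10⟩ + 0.3206|11⟩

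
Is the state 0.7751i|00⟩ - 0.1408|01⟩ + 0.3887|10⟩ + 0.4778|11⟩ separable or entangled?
Entangled

Writing the state as a|00⟩ + b|01⟩ + c|10⟩ + d|11⟩, it is a product state iff ad − bc = 0.
Here (a, b, c, d) = (0.7751i, -0.1408, 0.3887, 0.4778): ad − bc = (0.7751i)(0.4778) − (-0.1408)(0.3887) = (0.05473 + 0.3703i) ≠ 0, so the state is entangled.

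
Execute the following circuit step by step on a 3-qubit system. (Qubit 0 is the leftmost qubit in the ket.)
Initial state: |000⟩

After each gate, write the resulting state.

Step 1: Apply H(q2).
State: 1/√2|000⟩ + 1/√2|001⟩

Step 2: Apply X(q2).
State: 1/√2|000⟩ + 1/√2|001⟩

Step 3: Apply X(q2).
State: 1/√2|000⟩ + 1/√2|001⟩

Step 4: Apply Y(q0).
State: (1/√2)i|100⟩ + (1/√2)i|101⟩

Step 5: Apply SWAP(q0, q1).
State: (1/√2)i|010⟩ + (1/√2)i|011⟩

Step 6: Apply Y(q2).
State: 1/√2|010⟩ - 1/√2|011⟩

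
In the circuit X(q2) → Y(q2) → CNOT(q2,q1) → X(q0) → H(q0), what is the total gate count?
5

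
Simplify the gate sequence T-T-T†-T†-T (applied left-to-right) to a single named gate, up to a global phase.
T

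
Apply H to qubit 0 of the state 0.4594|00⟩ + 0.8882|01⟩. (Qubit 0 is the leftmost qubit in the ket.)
0.3248|00⟩ + 0.6281|01⟩ + 0.3248|10⟩ + 0.6281|11⟩

H on qubit 0 mixes each pair of kets that differ only in qubit 0: amplitudes (a, b) of (|…0…⟩, |…1…⟩) become ((a + b)/√2, (a − b)/√2). Kets absent from the input have amplitude 0.
(|00⟩, |10⟩): (a, b) = (0.4594, 0) → (0.3248, 0.3248)
(|01⟩, |11⟩): (a, b) = (0.8882, 0) → (0.6281, 0.6281)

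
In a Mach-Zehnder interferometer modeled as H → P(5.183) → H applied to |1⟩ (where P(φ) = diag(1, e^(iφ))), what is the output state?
(0.2733 + 0.4456i)|0⟩ + (0.7267 - 0.4456i)|1⟩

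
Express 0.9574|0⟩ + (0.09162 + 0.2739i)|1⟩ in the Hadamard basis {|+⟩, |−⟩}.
(0.7418 + 0.1937i)|+⟩ + (0.6122 - 0.1937i)|−⟩

With |ψ⟩ = α|0⟩ + β|1⟩, the Hadamard-basis coefficients are ⟨+|ψ⟩ = (α + β)/√2 and ⟨−|ψ⟩ = (α − β)/√2.
Here α = 0.9574, β = (0.09162 + 0.2739i): (α + β)/√2 = (0.7418 + 0.1937i), (α − β)/√2 = (0.6122 - 0.1937i).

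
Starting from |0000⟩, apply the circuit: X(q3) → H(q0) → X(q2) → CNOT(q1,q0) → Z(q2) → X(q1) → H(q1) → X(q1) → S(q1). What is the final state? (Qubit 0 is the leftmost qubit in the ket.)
1/2|0011⟩ - (1/2)i|0111⟩ + 1/2|1011⟩ - (1/2)i|1111⟩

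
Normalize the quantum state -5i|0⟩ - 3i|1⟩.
-0.8575i|0⟩ - 0.5145i|1⟩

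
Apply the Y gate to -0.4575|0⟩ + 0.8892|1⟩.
-0.8892i|0⟩ - 0.4575i|1⟩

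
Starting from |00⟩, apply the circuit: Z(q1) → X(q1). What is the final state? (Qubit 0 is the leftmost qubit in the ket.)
|01⟩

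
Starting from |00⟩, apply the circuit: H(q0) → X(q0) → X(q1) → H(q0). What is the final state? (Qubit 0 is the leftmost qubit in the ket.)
|01⟩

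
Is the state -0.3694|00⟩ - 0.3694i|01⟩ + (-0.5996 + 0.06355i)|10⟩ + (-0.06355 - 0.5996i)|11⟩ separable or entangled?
Separable

Writing the state as a|00⟩ + b|01⟩ + c|10⟩ + d|11⟩, it is a product state iff ad − bc = 0.
Here (a, b, c, d) = (-0.3694, -0.3694i, (-0.5996 + 0.06355i), (-0.06355 - 0.5996i)): ad − bc = (-0.3694)(-0.06355 - 0.5996i) − (-0.3694i)(-0.5996 + 0.06355i) = 0, so the state is separable.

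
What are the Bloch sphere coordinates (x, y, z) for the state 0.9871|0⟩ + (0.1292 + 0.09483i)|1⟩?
(0.2551, 0.1872, 0.9487)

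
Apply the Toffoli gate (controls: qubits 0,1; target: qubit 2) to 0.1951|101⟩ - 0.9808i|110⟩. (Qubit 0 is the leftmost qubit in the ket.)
0.1951|101⟩ - 0.9808i|111⟩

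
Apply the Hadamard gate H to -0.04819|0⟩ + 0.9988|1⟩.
0.6722|0⟩ - 0.7403|1⟩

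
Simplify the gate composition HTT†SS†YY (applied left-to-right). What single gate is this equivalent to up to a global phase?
H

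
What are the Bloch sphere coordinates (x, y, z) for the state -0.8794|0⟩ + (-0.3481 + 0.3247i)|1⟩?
(0.6122, -0.5711, 0.5467)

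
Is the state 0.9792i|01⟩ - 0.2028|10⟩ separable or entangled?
Entangled

Writing the state as a|00⟩ + b|01⟩ + c|10⟩ + d|11⟩, it is a product state iff ad − bc = 0.
Here (a, b, c, d) = (0, 0.9792i, -0.2028, 0): ad − bc = (0)(0) − (0.9792i)(-0.2028) = 0.1986i ≠ 0, so the state is entangled.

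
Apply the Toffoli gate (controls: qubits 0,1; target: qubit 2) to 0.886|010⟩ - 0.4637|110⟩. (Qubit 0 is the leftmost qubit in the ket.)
0.886|010⟩ - 0.4637|111⟩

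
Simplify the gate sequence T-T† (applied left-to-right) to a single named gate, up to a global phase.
I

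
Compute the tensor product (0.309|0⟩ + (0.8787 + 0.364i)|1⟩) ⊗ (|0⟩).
0.309|00⟩ + (0.8787 + 0.364i)|10⟩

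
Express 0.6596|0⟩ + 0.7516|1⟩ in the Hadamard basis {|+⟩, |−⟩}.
0.9979|+⟩ - 0.06505|−⟩

With |ψ⟩ = α|0⟩ + β|1⟩, the Hadamard-basis coefficients are ⟨+|ψ⟩ = (α + β)/√2 and ⟨−|ψ⟩ = (α − β)/√2.
Here α = 0.6596, β = 0.7516: (α + β)/√2 = 0.9979, (α − β)/√2 = -0.06505.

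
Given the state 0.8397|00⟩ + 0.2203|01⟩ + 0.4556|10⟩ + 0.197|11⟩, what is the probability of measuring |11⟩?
0.03881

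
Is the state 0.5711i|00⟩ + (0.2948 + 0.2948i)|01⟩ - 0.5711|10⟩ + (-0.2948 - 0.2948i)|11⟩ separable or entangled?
Entangled

Writing the state as a|00⟩ + b|01⟩ + c|10⟩ + d|11⟩, it is a product state iff ad − bc = 0.
Here (a, b, c, d) = (0.5711i, (0.2948 + 0.2948i), -0.5711, (-0.2948 - 0.2948i)): ad − bc = (0.5711i)(-0.2948 - 0.2948i) − (0.2948 + 0.2948i)(-0.5711) = 0.3367 ≠ 0, so the state is entangled.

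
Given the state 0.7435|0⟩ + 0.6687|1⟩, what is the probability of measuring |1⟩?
0.4472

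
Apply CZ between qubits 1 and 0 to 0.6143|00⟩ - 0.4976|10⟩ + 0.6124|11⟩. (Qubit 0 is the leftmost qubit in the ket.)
0.6143|00⟩ - 0.4976|10⟩ - 0.6124|11⟩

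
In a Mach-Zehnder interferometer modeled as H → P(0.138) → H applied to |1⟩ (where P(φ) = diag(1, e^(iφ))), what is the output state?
(0.004753 - 0.06878i)|0⟩ + (0.9952 + 0.06878i)|1⟩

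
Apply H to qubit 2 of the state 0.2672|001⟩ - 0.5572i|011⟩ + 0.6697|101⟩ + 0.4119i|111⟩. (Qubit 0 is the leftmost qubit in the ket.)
0.1889|000⟩ - 0.1889|001⟩ - 0.394i|010⟩ + 0.394i|011⟩ + 0.4735|100⟩ - 0.4735|101⟩ + 0.2913i|110⟩ - 0.2913i|111⟩

H on qubit 2 mixes each pair of kets that differ only in qubit 2: amplitudes (a, b) of (|…0…⟩, |…1…⟩) become ((a + b)/√2, (a − b)/√2). Kets absent from the input have amplitude 0.
(|000⟩, |001⟩): (a, b) = (0, 0.2672) → (0.1889, -0.1889)
(|010⟩, |011⟩): (a, b) = (0, -0.5572i) → (-0.394i, 0.394i)
(|100⟩, |101⟩): (a, b) = (0, 0.6697) → (0.4735, -0.4735)
(|110⟩, |111⟩): (a, b) = (0, 0.4119i) → (0.2913i, -0.2913i)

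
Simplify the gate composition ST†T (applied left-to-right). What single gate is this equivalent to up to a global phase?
S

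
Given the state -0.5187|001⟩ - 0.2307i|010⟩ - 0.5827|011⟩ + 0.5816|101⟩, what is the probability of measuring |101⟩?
0.3383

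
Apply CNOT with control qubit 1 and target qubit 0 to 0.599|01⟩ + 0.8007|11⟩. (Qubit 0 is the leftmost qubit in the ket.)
0.8007|01⟩ + 0.599|11⟩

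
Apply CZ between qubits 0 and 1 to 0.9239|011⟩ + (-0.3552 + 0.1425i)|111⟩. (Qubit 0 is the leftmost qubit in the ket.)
0.9239|011⟩ + (0.3552 - 0.1425i)|111⟩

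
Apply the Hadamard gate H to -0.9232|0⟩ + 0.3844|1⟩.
-0.381|0⟩ - 0.9246|1⟩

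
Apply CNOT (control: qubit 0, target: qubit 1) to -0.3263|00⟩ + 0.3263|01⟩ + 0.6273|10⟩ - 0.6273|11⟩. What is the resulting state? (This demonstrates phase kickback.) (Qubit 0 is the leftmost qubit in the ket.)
-0.3263|00⟩ + 0.3263|01⟩ - 0.6273|10⟩ + 0.6273|11⟩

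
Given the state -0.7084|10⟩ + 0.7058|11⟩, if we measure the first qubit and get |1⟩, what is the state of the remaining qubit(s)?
-0.7084|0⟩ + 0.7058|1⟩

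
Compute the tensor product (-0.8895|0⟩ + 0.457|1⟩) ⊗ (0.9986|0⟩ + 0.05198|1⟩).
-0.8883|00⟩ - 0.04624|01⟩ + 0.4564|10⟩ + 0.02375|11⟩

amp(|b₁b₂…⟩) = product of the factor amplitudes for bits b₁, b₂, …; only kets whose every factor amplitude is nonzero survive.
|00⟩: (-0.8895)(0.9986) = -0.8883
|01⟩: (-0.8895)(0.05198) = -0.04624
|10⟩: (0.457)(0.9986) = 0.4564
|11⟩: (0.457)(0.05198) = 0.02375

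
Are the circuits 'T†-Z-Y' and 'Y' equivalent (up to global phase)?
No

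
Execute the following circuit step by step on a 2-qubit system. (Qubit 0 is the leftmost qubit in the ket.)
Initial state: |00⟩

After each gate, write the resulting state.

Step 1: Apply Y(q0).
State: i|10⟩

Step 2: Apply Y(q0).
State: |00⟩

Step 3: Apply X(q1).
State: |01⟩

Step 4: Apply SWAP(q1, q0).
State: |10⟩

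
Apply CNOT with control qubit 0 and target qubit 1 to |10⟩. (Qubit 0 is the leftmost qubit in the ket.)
|11⟩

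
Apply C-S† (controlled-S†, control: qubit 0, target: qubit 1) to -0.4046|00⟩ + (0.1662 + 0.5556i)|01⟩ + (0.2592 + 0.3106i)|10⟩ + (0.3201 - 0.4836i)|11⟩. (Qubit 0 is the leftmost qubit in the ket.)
-0.4046|00⟩ + (0.1662 + 0.5556i)|01⟩ + (0.2592 + 0.3106i)|10⟩ + (-0.4836 - 0.3201i)|11⟩

C-S† leaves the control-|0⟩ kets |00⟩, |01⟩ unchanged and applies S† to qubit 1 on the control-|1⟩ pair (|10⟩, |11⟩).
S† = [[1, 0], [0, -i]].
With a = amp(|10⟩) = (0.2592 + 0.3106i) and b = amp(|11⟩) = (0.3201 - 0.4836i):
new amp(|10⟩) = (1)·a = (0.2592 + 0.3106i)
new amp(|11⟩) = (-i)·b = (-0.4836 - 0.3201i)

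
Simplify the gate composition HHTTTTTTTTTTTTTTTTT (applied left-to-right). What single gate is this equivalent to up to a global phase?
T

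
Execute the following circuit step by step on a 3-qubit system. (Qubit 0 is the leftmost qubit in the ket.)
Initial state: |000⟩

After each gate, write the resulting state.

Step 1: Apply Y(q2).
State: i|001⟩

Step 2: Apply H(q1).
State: (1/√2)i|001⟩ + (1/√2)i|011⟩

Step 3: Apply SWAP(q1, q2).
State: (1/√2)i|010⟩ + (1/√2)i|011⟩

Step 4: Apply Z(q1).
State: -(1/√2)i|010⟩ - (1/√2)i|011⟩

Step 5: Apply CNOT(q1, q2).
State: -(1/√2)i|010⟩ - (1/√2)i|011⟩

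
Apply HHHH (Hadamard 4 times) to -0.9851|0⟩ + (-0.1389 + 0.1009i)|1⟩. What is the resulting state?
-0.9851|0⟩ + (-0.1389 + 0.1009i)|1⟩

H² = I, so an even number of Hadamards cancels: H^4 = I and the state is unchanged.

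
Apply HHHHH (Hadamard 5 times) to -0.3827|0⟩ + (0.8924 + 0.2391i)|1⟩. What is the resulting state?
(0.3604 + 0.1691i)|0⟩ + (-0.9016 - 0.1691i)|1⟩

H² = I, so H^5 = H: a single Hadamard. With (a, b) = (-0.3827, (0.8924 + 0.2391i)), H gives ((a + b)/√2, (a − b)/√2) = ((0.3604 + 0.1691i), (-0.9016 - 0.1691i)).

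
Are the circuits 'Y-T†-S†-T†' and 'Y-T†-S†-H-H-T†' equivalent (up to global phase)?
Yes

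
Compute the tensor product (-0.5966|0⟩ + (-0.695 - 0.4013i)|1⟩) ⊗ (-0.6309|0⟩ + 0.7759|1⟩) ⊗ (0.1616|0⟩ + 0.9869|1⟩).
0.06083|000⟩ + 0.3715|001⟩ - 0.0748|010⟩ - 0.4568|011⟩ + (0.07086 + 0.04091i)|100⟩ + (0.4327 + 0.2499i)|101⟩ + (-0.08714 - 0.05032i)|110⟩ + (-0.5322 - 0.3073i)|111⟩

amp(|b₁b₂…⟩) = product of the factor amplitudes for bits b₁, b₂, …; only kets whose every factor amplitude is nonzero survive.
|000⟩: (-0.5966)(-0.6309)(0.1616) = 0.06083
|001⟩: (-0.5966)(-0.6309)(0.9869) = 0.3715
|010⟩: (-0.5966)(0.7759)(0.1616) = -0.0748
|011⟩: (-0.5966)(0.7759)(0.9869) = -0.4568
|100⟩: (-0.695 - 0.4013i)(-0.6309)(0.1616) = (0.07086 + 0.04091i)
|101⟩: (-0.695 - 0.4013i)(-0.6309)(0.9869) = (0.4327 + 0.2499i)
|110⟩: (-0.695 - 0.4013i)(0.7759)(0.1616) = (-0.08714 - 0.05032i)
|111⟩: (-0.695 - 0.4013i)(0.7759)(0.9869) = (-0.5322 - 0.3073i)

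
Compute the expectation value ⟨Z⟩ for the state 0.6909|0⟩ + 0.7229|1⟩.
-0.04524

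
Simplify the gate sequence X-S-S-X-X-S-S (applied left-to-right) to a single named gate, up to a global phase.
X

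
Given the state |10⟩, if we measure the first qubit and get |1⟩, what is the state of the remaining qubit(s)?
|0⟩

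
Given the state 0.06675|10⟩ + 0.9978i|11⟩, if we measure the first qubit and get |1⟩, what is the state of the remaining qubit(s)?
0.06675|0⟩ + 0.9978i|1⟩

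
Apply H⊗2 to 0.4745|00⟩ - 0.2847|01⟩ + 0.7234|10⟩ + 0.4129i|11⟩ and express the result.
(0.4566 + 0.2065i)|00⟩ + (0.7413 - 0.2065i)|01⟩ + (-0.2668 - 0.2065i)|10⟩ + (0.0179 + 0.2065i)|11⟩

H⊗2 gives amp(|y⟩) = (1/2) Σ_x (−1)^(x·y) amp(|x⟩), where x·y is the number of positions in which both x and y have a 1.
|00⟩: (0.4745 - 0.2847 + 0.7234 + 0.4129i)/2 = (0.4566 + 0.2065i)
|01⟩: (0.4745 + 0.2847 + 0.7234 - 0.4129i)/2 = (0.7413 - 0.2065i)
|10⟩: (0.4745 - 0.2847 - 0.7234 - 0.4129i)/2 = (-0.2668 - 0.2065i)
|11⟩: (0.4745 + 0.2847 - 0.7234 + 0.4129i)/2 = (0.0179 + 0.2065i)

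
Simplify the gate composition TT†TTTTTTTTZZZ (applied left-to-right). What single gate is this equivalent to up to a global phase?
Z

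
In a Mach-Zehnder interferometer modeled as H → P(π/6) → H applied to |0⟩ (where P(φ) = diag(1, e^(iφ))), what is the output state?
(0.933 + 0.25i)|0⟩ + (0.06699 - 0.25i)|1⟩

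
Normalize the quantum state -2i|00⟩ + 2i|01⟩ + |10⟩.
-0.6667i|00⟩ + 0.6667i|01⟩ + 0.3333|10⟩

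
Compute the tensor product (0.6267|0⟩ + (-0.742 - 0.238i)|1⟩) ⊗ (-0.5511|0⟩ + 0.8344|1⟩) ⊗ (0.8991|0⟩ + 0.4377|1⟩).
-0.3105|000⟩ - 0.1512|001⟩ + 0.4702|010⟩ + 0.2289|011⟩ + (0.3677 + 0.1179i)|100⟩ + (0.179 + 0.05741i)|101⟩ + (-0.5567 - 0.1785i)|110⟩ + (-0.271 - 0.08692i)|111⟩

amp(|b₁b₂…⟩) = product of the factor amplitudes for bits b₁, b₂, …; only kets whose every factor amplitude is nonzero survive.
|000⟩: (0.6267)(-0.5511)(0.8991) = -0.3105
|001⟩: (0.6267)(-0.5511)(0.4377) = -0.1512
|010⟩: (0.6267)(0.8344)(0.8991) = 0.4702
|011⟩: (0.6267)(0.8344)(0.4377) = 0.2289
|100⟩: (-0.742 - 0.238i)(-0.5511)(0.8991) = (0.3677 + 0.1179i)
|101⟩: (-0.742 - 0.238i)(-0.5511)(0.4377) = (0.179 + 0.05741i)
|110⟩: (-0.742 - 0.238i)(0.8344)(0.8991) = (-0.5567 - 0.1785i)
|111⟩: (-0.742 - 0.238i)(0.8344)(0.4377) = (-0.271 - 0.08692i)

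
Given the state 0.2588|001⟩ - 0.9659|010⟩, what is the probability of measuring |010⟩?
0.933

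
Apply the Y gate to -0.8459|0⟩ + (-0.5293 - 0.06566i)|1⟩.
(-0.06566 + 0.5293i)|0⟩ - 0.8459i|1⟩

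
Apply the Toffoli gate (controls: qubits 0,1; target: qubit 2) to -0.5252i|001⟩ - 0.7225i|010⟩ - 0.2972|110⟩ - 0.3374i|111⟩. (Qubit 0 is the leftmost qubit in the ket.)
-0.5252i|001⟩ - 0.7225i|010⟩ - 0.3374i|110⟩ - 0.2972|111⟩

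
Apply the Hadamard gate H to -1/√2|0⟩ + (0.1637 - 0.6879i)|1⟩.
(-0.3842 - 0.4864i)|0⟩ + (-0.6158 + 0.4864i)|1⟩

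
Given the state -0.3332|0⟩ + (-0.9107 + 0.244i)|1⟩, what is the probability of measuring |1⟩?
0.8889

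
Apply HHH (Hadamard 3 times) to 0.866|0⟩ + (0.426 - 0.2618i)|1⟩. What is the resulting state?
(0.9136 - 0.1851i)|0⟩ + (0.3111 + 0.1851i)|1⟩

H² = I, so H^3 = H: a single Hadamard. With (a, b) = (0.866, (0.426 - 0.2618i)), H gives ((a + b)/√2, (a − b)/√2) = ((0.9136 - 0.1851i), (0.3111 + 0.1851i)).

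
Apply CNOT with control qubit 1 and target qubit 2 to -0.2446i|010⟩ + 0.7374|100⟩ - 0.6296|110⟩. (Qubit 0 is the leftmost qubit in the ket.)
-0.2446i|011⟩ + 0.7374|100⟩ - 0.6296|111⟩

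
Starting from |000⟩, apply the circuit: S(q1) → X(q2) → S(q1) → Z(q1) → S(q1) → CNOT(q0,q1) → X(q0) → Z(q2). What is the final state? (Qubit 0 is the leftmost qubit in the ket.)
-|101⟩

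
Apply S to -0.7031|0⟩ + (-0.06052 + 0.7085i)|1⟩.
-0.7031|0⟩ + (-0.7085 - 0.06052i)|1⟩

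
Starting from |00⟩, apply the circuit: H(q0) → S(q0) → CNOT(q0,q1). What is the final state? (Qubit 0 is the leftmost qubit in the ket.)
1/√2|00⟩ + (1/√2)i|11⟩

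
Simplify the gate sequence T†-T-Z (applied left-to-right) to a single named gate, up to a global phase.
Z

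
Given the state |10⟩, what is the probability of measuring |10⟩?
1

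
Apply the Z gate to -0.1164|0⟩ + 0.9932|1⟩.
-0.1164|0⟩ - 0.9932|1⟩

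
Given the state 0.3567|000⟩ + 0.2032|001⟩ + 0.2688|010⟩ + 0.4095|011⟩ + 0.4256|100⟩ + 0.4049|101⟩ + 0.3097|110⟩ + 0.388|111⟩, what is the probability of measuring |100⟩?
0.1811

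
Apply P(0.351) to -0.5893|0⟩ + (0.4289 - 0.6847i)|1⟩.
-0.5893|0⟩ + (0.6382 - 0.4955i)|1⟩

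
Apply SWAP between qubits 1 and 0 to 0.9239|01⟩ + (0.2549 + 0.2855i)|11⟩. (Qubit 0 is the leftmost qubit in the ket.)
0.9239|10⟩ + (0.2549 + 0.2855i)|11⟩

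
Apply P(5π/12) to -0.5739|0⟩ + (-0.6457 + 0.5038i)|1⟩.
-0.5739|0⟩ + (-0.6538 - 0.4933i)|1⟩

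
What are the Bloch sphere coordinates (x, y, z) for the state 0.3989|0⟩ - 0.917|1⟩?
(-0.7316, 0, -0.6818)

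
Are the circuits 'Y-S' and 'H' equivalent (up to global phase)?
No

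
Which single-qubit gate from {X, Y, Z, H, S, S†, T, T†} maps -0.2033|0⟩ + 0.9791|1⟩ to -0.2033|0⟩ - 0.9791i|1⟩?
S†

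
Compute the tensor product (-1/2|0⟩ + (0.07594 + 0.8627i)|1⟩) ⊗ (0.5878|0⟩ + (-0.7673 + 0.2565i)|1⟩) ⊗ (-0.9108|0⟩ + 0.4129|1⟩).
0.2677|000⟩ - 0.1214|001⟩ + (-0.3494 + 0.1168i)|010⟩ + (0.1584 - 0.05295i)|011⟩ + (-0.04066 - 0.4619i)|100⟩ + (0.01843 + 0.2094i)|101⟩ + (0.2546 + 0.5852i)|110⟩ + (-0.1154 - 0.2653i)|111⟩

amp(|b₁b₂…⟩) = product of the factor amplitudes for bits b₁, b₂, …; only kets whose every factor amplitude is nonzero survive.
|000⟩: (-1/2)(0.5878)(-0.9108) = 0.2677
|001⟩: (-1/2)(0.5878)(0.4129) = -0.1214
|010⟩: (-1/2)(-0.7673 + 0.2565i)(-0.9108) = (-0.3494 + 0.1168i)
|011⟩: (-1/2)(-0.7673 + 0.2565i)(0.4129) = (0.1584 - 0.05295i)
|100⟩: (0.07594 + 0.8627i)(0.5878)(-0.9108) = (-0.04066 - 0.4619i)
|101⟩: (0.07594 + 0.8627i)(0.5878)(0.4129) = (0.01843 + 0.2094i)
|110⟩: (0.07594 + 0.8627i)(-0.7673 + 0.2565i)(-0.9108) = (0.2546 + 0.5852i)
|111⟩: (0.07594 + 0.8627i)(-0.7673 + 0.2565i)(0.4129) = (-0.1154 - 0.2653i)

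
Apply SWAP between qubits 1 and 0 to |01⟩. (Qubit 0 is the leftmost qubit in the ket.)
|10⟩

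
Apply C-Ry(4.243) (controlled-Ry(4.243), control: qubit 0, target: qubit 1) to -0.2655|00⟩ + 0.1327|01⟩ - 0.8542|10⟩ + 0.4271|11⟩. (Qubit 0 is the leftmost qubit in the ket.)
-0.2655|00⟩ + 0.1327|01⟩ + 0.08304|10⟩ - 0.9514|11⟩

C-Ry(4.243) leaves the control-|0⟩ kets |00⟩, |01⟩ unchanged and applies Ry(4.243) to qubit 1 on the control-|1⟩ pair (|10⟩, |11⟩).
Ry(4.243) = [[cos(θ/2), −sin(θ/2)], [sin(θ/2), cos(θ/2)]]; θ = 4.243, cos(θ/2) ≈ -0.523287, sin(θ/2) ≈ 0.852157.
With a = amp(|10⟩) = -0.8542 and b = amp(|11⟩) = 0.4271:
new amp(|10⟩) = (-0.523287)·a + (-0.852157)·b = 0.08304
new amp(|11⟩) = (0.852157)·a + (-0.523287)·b = -0.9514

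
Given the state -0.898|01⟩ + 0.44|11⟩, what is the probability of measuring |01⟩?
0.8064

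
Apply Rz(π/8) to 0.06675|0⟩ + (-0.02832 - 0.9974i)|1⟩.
(0.06547 - 0.01302i)|0⟩ + (0.1668 - 0.9838i)|1⟩

Rz(π/8) = [[e^(−iθ/2), 0], [0, e^(iθ/2)]] with e^(±iθ/2) = cos(θ/2) ± i·sin(θ/2); θ = π/8, cos(θ/2) ≈ 0.980785, sin(θ/2) ≈ 0.19509.
With a = amp(|0⟩) = 0.06675 and b = amp(|1⟩) = (-0.02832 - 0.9974i):
new amp(|0⟩) = (0.980785 - 0.19509i)·a = (0.06547 - 0.01302i)
new amp(|1⟩) = (0.980785 + 0.19509i)·b = (0.1668 - 0.9838i)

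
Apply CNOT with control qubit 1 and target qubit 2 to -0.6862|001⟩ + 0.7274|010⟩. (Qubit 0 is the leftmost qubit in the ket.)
-0.6862|001⟩ + 0.7274|011⟩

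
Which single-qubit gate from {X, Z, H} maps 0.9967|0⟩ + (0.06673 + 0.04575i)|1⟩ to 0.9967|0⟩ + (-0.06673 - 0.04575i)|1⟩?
Z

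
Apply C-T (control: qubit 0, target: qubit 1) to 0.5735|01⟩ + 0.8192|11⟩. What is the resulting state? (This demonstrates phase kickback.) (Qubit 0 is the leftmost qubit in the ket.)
0.5735|01⟩ + (0.5793 + 0.5793i)|11⟩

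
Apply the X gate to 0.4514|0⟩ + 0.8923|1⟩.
0.8923|0⟩ + 0.4514|1⟩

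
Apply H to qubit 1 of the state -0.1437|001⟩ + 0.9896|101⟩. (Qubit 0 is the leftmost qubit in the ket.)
-0.1016|001⟩ - 0.1016|011⟩ + 0.6998|101⟩ + 0.6998|111⟩

H on qubit 1 mixes each pair of kets that differ only in qubit 1: amplitudes (a, b) of (|…0…⟩, |…1…⟩) become ((a + b)/√2, (a − b)/√2). Kets absent from the input have amplitude 0.
(|001⟩, |011⟩): (a, b) = (-0.1437, 0) → (-0.1016, -0.1016)
(|101⟩, |111⟩): (a, b) = (0.9896, 0) → (0.6998, 0.6998)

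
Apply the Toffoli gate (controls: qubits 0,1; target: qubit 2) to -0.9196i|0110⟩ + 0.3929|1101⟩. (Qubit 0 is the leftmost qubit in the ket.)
-0.9196i|0110⟩ + 0.3929|1111⟩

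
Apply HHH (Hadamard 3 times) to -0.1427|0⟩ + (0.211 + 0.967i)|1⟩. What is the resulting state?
(0.0483 + 0.6838i)|0⟩ + (-0.2501 - 0.6838i)|1⟩

H² = I, so H^3 = H: a single Hadamard. With (a, b) = (-0.1427, (0.211 + 0.967i)), H gives ((a + b)/√2, (a − b)/√2) = ((0.0483 + 0.6838i), (-0.2501 - 0.6838i)).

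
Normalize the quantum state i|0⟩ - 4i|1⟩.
0.2425i|0⟩ - 0.9701i|1⟩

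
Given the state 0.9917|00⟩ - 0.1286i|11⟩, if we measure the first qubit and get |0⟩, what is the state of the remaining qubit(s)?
|0⟩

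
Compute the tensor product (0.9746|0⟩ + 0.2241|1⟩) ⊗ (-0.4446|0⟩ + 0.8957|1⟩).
-0.4333|00⟩ + 0.8729|01⟩ - 0.09963|10⟩ + 0.2007|11⟩

amp(|b₁b₂…⟩) = product of the factor amplitudes for bits b₁, b₂, …; only kets whose every factor amplitude is nonzero survive.
|00⟩: (0.9746)(-0.4446) = -0.4333
|01⟩: (0.9746)(0.8957) = 0.8729
|10⟩: (0.2241)(-0.4446) = -0.09963
|11⟩: (0.2241)(0.8957) = 0.2007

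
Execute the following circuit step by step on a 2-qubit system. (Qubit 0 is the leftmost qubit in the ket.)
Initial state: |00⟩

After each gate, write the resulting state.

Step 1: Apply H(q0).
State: 1/√2|00⟩ + 1/√2|10⟩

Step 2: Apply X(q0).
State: 1/√2|00⟩ + 1/√2|10⟩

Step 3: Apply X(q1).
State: 1/√2|01⟩ + 1/√2|11⟩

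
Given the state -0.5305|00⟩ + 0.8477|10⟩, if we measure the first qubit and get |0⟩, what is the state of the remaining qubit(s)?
-|0⟩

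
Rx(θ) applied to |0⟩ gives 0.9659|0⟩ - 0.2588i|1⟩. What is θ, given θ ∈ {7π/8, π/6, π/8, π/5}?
π/6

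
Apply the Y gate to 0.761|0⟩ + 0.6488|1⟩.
-0.6488i|0⟩ + 0.761i|1⟩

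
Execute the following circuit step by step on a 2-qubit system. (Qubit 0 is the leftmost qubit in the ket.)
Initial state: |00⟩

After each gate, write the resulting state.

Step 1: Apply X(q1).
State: |01⟩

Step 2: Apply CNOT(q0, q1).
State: |01⟩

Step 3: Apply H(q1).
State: 1/√2|00⟩ - 1/√2|01⟩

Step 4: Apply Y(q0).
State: (1/√2)i|10⟩ - (1/√2)i|11⟩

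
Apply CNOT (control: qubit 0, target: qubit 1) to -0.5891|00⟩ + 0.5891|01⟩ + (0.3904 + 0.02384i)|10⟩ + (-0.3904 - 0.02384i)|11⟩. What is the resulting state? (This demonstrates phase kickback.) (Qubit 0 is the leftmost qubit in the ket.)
-0.5891|00⟩ + 0.5891|01⟩ + (-0.3904 - 0.02384i)|10⟩ + (0.3904 + 0.02384i)|11⟩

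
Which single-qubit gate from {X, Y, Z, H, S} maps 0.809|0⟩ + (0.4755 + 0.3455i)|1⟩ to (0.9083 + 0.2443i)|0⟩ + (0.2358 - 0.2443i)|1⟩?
H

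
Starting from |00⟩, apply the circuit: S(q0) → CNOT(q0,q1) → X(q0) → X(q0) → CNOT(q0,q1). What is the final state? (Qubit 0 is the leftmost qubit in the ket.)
|00⟩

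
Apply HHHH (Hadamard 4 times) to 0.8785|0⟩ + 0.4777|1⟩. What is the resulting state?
0.8785|0⟩ + 0.4777|1⟩

H² = I, so an even number of Hadamards cancels: H^4 = I and the state is unchanged.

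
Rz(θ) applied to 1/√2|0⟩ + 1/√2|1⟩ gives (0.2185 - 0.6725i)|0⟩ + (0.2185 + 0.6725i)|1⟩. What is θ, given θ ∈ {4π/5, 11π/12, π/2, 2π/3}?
4π/5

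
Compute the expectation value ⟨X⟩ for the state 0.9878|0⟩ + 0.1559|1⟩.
0.308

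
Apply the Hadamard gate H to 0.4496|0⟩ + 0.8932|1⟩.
0.9495|0⟩ - 0.3137|1⟩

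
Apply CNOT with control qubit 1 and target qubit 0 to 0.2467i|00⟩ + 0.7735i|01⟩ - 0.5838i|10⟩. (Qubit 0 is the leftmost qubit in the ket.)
0.2467i|00⟩ - 0.5838i|10⟩ + 0.7735i|11⟩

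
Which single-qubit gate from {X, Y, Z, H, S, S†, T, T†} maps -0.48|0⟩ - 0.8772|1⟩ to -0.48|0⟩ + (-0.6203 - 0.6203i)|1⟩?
T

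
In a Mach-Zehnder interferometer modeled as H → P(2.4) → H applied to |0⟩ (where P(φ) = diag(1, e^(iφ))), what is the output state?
(0.1313 + 0.3377i)|0⟩ + (0.8687 - 0.3377i)|1⟩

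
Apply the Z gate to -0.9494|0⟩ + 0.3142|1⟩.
-0.9494|0⟩ - 0.3142|1⟩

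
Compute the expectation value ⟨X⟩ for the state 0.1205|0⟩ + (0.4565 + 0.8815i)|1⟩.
0.11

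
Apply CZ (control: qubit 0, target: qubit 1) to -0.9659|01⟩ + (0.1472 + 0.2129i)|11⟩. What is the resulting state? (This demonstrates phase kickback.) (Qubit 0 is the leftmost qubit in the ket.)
-0.9659|01⟩ + (-0.1472 - 0.2129i)|11⟩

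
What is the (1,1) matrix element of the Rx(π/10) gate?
0.9877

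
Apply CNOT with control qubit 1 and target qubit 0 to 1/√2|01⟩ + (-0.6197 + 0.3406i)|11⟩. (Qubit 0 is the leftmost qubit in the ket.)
(-0.6197 + 0.3406i)|01⟩ + 1/√2|11⟩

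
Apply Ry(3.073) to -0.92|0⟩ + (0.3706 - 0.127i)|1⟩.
(-0.4019 + 0.1269i)|0⟩ + (-0.9068 - 0.004355i)|1⟩

Ry(3.073) = [[cos(θ/2), −sin(θ/2)], [sin(θ/2), cos(θ/2)]]; θ = 3.073, cos(θ/2) ≈ 0.0342896, sin(θ/2) ≈ 0.999412.
With a = amp(|0⟩) = -0.92 and b = amp(|1⟩) = (0.3706 - 0.127i):
new amp(|0⟩) = (0.0342896)·a + (-0.999412)·b = (-0.4019 + 0.1269i)
new amp(|1⟩) = (0.999412)·a + (0.0342896)·b = (-0.9068 - 0.004355i)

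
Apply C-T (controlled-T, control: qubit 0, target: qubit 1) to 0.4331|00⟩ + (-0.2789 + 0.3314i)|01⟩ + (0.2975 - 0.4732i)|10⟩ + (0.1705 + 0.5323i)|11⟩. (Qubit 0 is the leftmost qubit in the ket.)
0.4331|00⟩ + (-0.2789 + 0.3314i)|01⟩ + (0.2975 - 0.4732i)|10⟩ + (-0.2558 + 0.497i)|11⟩

C-T leaves the control-|0⟩ kets |00⟩, |01⟩ unchanged and applies T to qubit 1 on the control-|1⟩ pair (|10⟩, |11⟩).
T = [[1, 0], [0, (1/√2 + (1/√2)i)]].
With a = amp(|10⟩) = (0.2975 - 0.4732i) and b = amp(|11⟩) = (0.1705 + 0.5323i):
new amp(|10⟩) = (1)·a = (0.2975 - 0.4732i)
new amp(|11⟩) = (1/√2 + (1/√2)i)·b = (-0.2558 + 0.497i)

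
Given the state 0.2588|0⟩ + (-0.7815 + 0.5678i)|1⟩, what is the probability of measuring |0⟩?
0.06698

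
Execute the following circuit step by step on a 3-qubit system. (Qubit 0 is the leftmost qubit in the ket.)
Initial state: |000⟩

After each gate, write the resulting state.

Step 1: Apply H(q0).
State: 1/√2|000⟩ + 1/√2|100⟩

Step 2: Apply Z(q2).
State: 1/√2|000⟩ + 1/√2|100⟩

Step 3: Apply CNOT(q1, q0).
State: 1/√2|000⟩ + 1/√2|100⟩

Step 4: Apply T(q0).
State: 1/√2|000⟩ + (1/2 + (1/2)i)|100⟩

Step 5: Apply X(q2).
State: 1/√2|001⟩ + (1/2 + (1/2)i)|101⟩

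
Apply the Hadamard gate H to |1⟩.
1/√2|0⟩ - 1/√2|1⟩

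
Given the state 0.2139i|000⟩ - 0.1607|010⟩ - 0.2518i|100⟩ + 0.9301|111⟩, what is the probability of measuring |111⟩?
0.8651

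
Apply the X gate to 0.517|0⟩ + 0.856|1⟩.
0.856|0⟩ + 0.517|1⟩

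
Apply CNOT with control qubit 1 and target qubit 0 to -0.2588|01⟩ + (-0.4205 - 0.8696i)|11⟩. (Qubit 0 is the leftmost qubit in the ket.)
(-0.4205 - 0.8696i)|01⟩ - 0.2588|11⟩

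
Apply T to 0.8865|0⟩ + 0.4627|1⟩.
0.8865|0⟩ + (0.3272 + 0.3272i)|1⟩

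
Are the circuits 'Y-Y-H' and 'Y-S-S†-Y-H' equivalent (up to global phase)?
Yes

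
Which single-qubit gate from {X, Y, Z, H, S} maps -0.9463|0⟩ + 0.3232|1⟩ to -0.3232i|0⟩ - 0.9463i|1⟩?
Y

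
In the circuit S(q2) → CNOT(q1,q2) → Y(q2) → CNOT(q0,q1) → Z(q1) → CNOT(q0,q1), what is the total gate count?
6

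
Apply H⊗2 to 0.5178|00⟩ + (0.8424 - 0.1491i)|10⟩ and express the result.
(0.6801 - 0.07455i)|00⟩ + (0.6801 - 0.07455i)|01⟩ + (-0.1623 + 0.07455i)|10⟩ + (-0.1623 + 0.07455i)|11⟩

H⊗2 gives amp(|y⟩) = (1/2) Σ_x (−1)^(x·y) amp(|x⟩), where x·y is the number of positions in which both x and y have a 1.
|00⟩: (0.5178 + (0.8424 - 0.1491i))/2 = (0.6801 - 0.07455i)
|01⟩: (0.5178 + (0.8424 - 0.1491i))/2 = (0.6801 - 0.07455i)
|10⟩: (0.5178 - (0.8424 - 0.1491i))/2 = (-0.1623 + 0.07455i)
|11⟩: (0.5178 - (0.8424 - 0.1491i))/2 = (-0.1623 + 0.07455i)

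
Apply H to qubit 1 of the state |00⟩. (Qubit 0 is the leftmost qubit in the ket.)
1/√2|00⟩ + 1/√2|01⟩

H on qubit 1 mixes each pair of kets that differ only in qubit 1: amplitudes (a, b) of (|…0…⟩, |…1…⟩) become ((a + b)/√2, (a − b)/√2). Kets absent from the input have amplitude 0.
(|00⟩, |01⟩): (a, b) = (1, 0) → (1/√2, 1/√2)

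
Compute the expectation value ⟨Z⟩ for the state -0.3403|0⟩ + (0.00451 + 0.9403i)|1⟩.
-0.7684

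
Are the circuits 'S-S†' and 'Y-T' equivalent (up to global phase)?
No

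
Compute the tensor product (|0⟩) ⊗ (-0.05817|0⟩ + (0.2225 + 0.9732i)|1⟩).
-0.05817|00⟩ + (0.2225 + 0.9732i)|01⟩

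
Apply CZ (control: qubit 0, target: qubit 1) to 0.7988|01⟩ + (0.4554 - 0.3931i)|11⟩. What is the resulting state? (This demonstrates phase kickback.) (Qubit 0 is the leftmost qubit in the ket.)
0.7988|01⟩ + (-0.4554 + 0.3931i)|11⟩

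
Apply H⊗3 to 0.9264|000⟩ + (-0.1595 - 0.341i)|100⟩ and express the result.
(0.2711 - 0.1206i)|000⟩ + (0.2711 - 0.1206i)|001⟩ + (0.2711 - 0.1206i)|010⟩ + (0.2711 - 0.1206i)|011⟩ + (0.3839 + 0.1206i)|100⟩ + (0.3839 + 0.1206i)|101⟩ + (0.3839 + 0.1206i)|110⟩ + (0.3839 + 0.1206i)|111⟩

H⊗3 gives amp(|y⟩) = (1/2√2) Σ_x (−1)^(x·y) amp(|x⟩), where x·y is the number of positions in which both x and y have a 1.
|000⟩: (0.9264 + (-0.1595 - 0.341i))/(2√2) = (0.2711 - 0.1206i)
|001⟩: (0.9264 + (-0.1595 - 0.341i))/(2√2) = (0.2711 - 0.1206i)
|010⟩: (0.9264 + (-0.1595 - 0.341i))/(2√2) = (0.2711 - 0.1206i)
|011⟩: (0.9264 + (-0.1595 - 0.341i))/(2√2) = (0.2711 - 0.1206i)
|100⟩: (0.9264 - (-0.1595 - 0.341i))/(2√2) = (0.3839 + 0.1206i)
|101⟩: (0.9264 - (-0.1595 - 0.341i))/(2√2) = (0.3839 + 0.1206i)
|110⟩: (0.9264 - (-0.1595 - 0.341i))/(2√2) = (0.3839 + 0.1206i)
|111⟩: (0.9264 - (-0.1595 - 0.341i))/(2√2) = (0.3839 + 0.1206i)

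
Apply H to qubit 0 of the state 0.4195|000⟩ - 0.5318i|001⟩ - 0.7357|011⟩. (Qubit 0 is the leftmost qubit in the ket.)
0.2966|000⟩ - 0.376i|001⟩ - 0.5202|011⟩ + 0.2966|100⟩ - 0.376i|101⟩ - 0.5202|111⟩

H on qubit 0 mixes each pair of kets that differ only in qubit 0: amplitudes (a, b) of (|…0…⟩, |…1…⟩) become ((a + b)/√2, (a − b)/√2). Kets absent from the input have amplitude 0.
(|000⟩, |100⟩): (a, b) = (0.4195, 0) → (0.2966, 0.2966)
(|001⟩, |101⟩): (a, b) = (-0.5318i, 0) → (-0.376i, -0.376i)
(|011⟩, |111⟩): (a, b) = (-0.7357, 0) → (-0.5202, -0.5202)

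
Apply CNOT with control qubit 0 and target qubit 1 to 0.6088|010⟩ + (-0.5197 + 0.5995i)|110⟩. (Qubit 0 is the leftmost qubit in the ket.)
0.6088|010⟩ + (-0.5197 + 0.5995i)|100⟩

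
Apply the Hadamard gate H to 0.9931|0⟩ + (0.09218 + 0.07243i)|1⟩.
(0.7674 + 0.05122i)|0⟩ + (0.637 - 0.05122i)|1⟩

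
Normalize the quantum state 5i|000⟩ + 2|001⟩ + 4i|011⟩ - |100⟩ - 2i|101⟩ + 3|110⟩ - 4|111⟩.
(1/√3)i|000⟩ + 0.2309|001⟩ + 0.4619i|011⟩ - 0.1155|100⟩ - 0.2309i|101⟩ + 0.3464|110⟩ - 0.4619|111⟩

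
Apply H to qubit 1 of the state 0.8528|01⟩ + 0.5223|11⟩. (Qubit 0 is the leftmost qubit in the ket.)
0.603|00⟩ - 0.603|01⟩ + 0.3693|10⟩ - 0.3693|11⟩

H on qubit 1 mixes each pair of kets that differ only in qubit 1: amplitudes (a, b) of (|…0…⟩, |…1…⟩) become ((a + b)/√2, (a − b)/√2). Kets absent from the input have amplitude 0.
(|00⟩, |01⟩): (a, b) = (0, 0.8528) → (0.603, -0.603)
(|10⟩, |11⟩): (a, b) = (0, 0.5223) → (0.3693, -0.3693)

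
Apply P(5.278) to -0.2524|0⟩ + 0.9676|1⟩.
-0.2524|0⟩ + (0.5186 - 0.8169i)|1⟩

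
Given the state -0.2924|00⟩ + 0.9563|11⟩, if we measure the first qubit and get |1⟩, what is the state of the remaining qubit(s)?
|1⟩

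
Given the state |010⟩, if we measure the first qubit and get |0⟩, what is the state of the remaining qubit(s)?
|10⟩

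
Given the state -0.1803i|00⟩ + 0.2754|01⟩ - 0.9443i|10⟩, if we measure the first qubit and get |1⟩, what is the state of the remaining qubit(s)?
-i|0⟩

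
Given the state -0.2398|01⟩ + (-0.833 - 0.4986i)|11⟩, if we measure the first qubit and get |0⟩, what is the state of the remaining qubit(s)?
-|1⟩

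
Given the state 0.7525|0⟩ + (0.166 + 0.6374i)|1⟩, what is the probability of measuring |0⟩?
0.5663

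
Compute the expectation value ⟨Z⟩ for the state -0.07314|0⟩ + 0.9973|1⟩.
-0.9893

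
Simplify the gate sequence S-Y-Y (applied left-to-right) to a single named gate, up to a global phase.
S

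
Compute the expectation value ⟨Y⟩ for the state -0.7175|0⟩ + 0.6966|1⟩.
0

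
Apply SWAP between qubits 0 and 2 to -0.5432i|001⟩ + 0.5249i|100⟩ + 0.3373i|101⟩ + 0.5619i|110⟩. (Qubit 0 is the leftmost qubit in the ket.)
0.5249i|001⟩ + 0.5619i|011⟩ - 0.5432i|100⟩ + 0.3373i|101⟩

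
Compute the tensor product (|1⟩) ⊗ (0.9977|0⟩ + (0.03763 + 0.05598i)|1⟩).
0.9977|10⟩ + (0.03763 + 0.05598i)|11⟩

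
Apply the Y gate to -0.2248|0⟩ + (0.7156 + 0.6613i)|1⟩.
(0.6613 - 0.7156i)|0⟩ - 0.2248i|1⟩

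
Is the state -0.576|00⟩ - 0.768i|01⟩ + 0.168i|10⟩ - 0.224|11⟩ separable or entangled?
Separable

Writing the state as a|00⟩ + b|01⟩ + c|10⟩ + d|11⟩, it is a product state iff ad − bc = 0.
Here (a, b, c, d) = (-0.576, -0.768i, 0.168i, -0.224): ad − bc = (-0.576)(-0.224) − (-0.768i)(0.168i) = 0, so the state is separable.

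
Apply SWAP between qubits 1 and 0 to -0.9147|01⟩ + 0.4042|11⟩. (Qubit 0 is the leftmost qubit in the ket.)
-0.9147|10⟩ + 0.4042|11⟩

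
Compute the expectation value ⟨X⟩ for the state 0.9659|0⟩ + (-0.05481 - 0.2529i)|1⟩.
-0.1059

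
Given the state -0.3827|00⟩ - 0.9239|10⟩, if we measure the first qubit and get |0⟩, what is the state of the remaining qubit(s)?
-|0⟩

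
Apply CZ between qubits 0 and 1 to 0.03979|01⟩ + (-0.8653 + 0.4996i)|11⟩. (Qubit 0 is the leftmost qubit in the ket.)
0.03979|01⟩ + (0.8653 - 0.4996i)|11⟩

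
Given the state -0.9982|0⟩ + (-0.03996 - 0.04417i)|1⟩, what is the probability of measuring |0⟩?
0.9964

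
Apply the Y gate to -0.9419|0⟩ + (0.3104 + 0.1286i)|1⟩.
(0.1286 - 0.3104i)|0⟩ - 0.9419i|1⟩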